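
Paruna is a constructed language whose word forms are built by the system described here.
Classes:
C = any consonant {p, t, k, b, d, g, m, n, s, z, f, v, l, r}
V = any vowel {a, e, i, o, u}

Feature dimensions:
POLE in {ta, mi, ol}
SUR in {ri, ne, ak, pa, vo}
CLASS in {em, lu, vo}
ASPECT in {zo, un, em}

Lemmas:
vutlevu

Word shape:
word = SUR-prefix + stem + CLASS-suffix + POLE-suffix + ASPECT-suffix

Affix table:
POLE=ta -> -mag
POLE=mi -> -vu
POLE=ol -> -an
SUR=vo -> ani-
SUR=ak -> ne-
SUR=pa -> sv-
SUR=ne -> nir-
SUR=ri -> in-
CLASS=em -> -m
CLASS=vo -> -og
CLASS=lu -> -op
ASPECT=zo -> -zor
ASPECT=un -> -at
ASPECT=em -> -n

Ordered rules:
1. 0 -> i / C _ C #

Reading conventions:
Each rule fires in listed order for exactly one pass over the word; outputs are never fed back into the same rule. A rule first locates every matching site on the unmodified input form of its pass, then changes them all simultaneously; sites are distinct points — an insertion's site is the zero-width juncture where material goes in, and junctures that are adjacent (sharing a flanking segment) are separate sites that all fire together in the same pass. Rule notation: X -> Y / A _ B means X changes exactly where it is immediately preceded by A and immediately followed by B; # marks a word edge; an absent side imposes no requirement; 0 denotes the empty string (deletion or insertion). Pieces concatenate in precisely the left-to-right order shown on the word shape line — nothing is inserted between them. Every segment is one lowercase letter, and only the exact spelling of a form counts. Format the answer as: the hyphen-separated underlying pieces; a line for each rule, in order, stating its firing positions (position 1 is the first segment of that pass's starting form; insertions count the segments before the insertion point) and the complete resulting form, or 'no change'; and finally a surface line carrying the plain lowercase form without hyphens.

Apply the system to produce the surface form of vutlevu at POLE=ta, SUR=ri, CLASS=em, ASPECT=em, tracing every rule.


underlying: in-vutlevu-m-mag-n
1. 0 -> i / C _ C #: inserts after position(s) 13: invutlevummagin
surface: invutlevummagin


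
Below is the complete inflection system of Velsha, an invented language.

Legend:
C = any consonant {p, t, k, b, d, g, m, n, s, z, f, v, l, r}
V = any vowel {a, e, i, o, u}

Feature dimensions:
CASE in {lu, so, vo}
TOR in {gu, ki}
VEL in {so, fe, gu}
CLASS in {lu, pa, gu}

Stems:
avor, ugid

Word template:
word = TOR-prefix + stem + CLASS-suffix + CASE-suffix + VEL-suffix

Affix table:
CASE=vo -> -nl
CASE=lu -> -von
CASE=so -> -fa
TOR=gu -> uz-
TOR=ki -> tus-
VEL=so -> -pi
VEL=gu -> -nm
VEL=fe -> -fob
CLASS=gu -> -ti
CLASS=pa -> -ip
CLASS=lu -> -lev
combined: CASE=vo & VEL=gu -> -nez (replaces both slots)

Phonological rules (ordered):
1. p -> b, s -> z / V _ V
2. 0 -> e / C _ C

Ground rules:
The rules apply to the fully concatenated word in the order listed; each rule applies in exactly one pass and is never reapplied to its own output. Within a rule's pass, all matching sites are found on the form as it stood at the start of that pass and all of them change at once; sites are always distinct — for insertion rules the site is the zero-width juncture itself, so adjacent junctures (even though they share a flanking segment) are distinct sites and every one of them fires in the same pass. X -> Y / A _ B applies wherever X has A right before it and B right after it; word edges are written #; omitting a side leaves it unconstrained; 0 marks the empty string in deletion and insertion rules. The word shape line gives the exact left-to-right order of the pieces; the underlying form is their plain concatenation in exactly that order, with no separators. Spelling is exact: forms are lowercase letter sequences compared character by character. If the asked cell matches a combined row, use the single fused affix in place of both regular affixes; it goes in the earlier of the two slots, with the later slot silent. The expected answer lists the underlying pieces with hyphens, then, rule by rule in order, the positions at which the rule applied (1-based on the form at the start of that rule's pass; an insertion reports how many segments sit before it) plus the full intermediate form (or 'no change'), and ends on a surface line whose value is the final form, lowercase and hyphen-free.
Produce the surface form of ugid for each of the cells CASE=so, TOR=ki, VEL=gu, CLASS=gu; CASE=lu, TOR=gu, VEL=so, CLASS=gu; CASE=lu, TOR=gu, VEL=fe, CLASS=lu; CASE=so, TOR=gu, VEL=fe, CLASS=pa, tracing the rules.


cell CASE=so, TOR=ki, VEL=gu, CLASS=gu:
underlying: tus-ugid-ti-fa-nm
1. p -> b, s -> z / V _ V: fires at position(s) 3: tuzugidtifanm
2. 0 -> e / C _ C: inserts after position(s) 7, 12: tuzugidetifanem
surface: tuzugidetifanem

cell CASE=lu, TOR=gu, VEL=so, CLASS=gu:
underlying: uz-ugid-ti-von-pi
1. p -> b, s -> z / V _ V: no change
2. 0 -> e / C _ C: inserts after position(s) 6, 11: uzugidetivonepi
surface: uzugidetivonepi

cell CASE=lu, TOR=gu, VEL=fe, CLASS=lu:
underlying: uz-ugid-lev-von-fob
1. p -> b, s -> z / V _ V: no change
2. 0 -> e / C _ C: inserts after position(s) 6, 9, 12: uzugidelevevonefob
surface: uzugidelevevonefob

cell CASE=so, TOR=gu, VEL=fe, CLASS=pa:
underlying: uz-ugid-ip-fa-fob
1. p -> b, s -> z / V _ V: no change
2. 0 -> e / C _ C: inserts after position(s) 8: uzugidipefafob
surface: uzugidipefafob


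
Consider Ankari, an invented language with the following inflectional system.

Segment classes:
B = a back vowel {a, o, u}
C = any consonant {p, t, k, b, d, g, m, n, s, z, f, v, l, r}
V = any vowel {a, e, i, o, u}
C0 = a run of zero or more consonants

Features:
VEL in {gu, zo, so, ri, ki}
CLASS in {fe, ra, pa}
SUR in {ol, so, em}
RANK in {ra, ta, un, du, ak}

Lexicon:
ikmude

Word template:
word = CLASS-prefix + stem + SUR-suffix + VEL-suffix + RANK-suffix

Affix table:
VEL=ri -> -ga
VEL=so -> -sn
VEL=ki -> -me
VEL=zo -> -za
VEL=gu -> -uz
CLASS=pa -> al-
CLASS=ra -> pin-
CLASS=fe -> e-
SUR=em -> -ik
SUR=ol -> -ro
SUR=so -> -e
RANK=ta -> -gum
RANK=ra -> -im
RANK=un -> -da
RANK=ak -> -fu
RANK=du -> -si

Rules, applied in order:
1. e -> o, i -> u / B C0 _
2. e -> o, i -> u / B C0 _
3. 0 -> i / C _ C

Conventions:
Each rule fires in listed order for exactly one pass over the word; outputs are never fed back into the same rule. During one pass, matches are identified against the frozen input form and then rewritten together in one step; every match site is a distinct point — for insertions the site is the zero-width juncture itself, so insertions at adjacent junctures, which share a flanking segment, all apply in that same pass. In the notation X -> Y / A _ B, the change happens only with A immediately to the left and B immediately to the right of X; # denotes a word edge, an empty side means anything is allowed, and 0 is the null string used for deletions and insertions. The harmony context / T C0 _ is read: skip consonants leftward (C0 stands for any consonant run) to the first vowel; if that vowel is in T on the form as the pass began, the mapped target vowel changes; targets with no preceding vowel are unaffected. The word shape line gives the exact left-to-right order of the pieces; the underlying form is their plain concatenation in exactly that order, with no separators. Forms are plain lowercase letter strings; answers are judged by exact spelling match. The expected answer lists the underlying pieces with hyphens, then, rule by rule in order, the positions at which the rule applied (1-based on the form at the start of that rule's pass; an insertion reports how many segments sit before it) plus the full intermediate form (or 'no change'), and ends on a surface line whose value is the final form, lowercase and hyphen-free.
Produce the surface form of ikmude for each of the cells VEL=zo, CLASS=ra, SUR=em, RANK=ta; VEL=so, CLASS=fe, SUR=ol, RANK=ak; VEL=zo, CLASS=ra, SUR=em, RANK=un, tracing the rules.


cell VEL=zo, CLASS=ra, SUR=em, RANK=ta:
underlying: pin-ikmude-ik-za-gum
1. e -> o, i -> u / B C0 _: fires at position(s) 9: pinikmudoikzagum
2. e -> o, i -> u / B C0 _: fires at position(s) 10: pinikmudoukzagum
3. 0 -> i / C _ C: inserts after position(s) 5, 11: pinikimudoukizagum
surface: pinikimudoukizagum

cell VEL=so, CLASS=fe, SUR=ol, RANK=ak:
underlying: e-ikmude-ro-sn-fu
1. e -> o, i -> u / B C0 _: fires at position(s) 7: eikmudorosnfu
2. e -> o, i -> u / B C0 _: no change
3. 0 -> i / C _ C: inserts after position(s) 3, 10, 11: eikimudorosinifu
surface: eikimudorosinifu

cell VEL=zo, CLASS=ra, SUR=em, RANK=un:
underlying: pin-ikmude-ik-za-da
1. e -> o, i -> u / B C0 _: fires at position(s) 9: pinikmudoikzada
2. e -> o, i -> u / B C0 _: fires at position(s) 10: pinikmudoukzada
3. 0 -> i / C _ C: inserts after position(s) 5, 11: pinikimudoukizada
surface: pinikimudoukizada


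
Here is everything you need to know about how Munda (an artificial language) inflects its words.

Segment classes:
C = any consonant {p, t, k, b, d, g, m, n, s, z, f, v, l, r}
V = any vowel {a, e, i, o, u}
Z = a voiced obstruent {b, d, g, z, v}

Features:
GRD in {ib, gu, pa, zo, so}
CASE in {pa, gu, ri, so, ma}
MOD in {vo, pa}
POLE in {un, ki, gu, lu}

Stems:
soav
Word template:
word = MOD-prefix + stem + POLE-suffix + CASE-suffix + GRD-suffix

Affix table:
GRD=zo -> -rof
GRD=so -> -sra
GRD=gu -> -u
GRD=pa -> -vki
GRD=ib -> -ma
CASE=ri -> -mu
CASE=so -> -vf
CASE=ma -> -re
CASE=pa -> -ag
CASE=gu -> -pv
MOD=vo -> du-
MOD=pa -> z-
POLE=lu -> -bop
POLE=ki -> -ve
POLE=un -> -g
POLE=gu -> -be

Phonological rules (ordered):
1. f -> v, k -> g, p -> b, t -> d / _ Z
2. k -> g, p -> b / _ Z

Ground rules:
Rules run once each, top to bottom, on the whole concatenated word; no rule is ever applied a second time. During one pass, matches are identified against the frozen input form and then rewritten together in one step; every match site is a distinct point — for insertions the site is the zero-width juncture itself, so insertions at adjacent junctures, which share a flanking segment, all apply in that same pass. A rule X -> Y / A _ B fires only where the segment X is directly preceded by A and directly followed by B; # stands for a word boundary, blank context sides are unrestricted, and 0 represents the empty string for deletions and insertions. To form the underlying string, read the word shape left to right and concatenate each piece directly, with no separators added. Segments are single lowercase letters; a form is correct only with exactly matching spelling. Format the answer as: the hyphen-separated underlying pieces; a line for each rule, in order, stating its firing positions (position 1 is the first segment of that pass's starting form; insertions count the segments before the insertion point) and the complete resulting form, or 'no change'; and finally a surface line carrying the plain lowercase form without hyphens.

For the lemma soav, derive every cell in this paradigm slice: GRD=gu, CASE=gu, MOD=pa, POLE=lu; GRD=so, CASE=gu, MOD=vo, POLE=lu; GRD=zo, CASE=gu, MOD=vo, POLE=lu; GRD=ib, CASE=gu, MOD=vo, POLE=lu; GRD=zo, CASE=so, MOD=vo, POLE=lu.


cell GRD=gu, CASE=gu, MOD=pa, POLE=lu:
underlying: z-soav-bop-pv-u
1. f -> v, k -> g, p -> b, t -> d / _ Z: fires at position(s) 9: zsoavbopbvu
2. k -> g, p -> b / _ Z: fires at position(s) 8: zsoavbobbvu
surface: zsoavbobbvu

cell GRD=so, CASE=gu, MOD=vo, POLE=lu:
underlying: du-soav-bop-pv-sra
1. f -> v, k -> g, p -> b, t -> d / _ Z: fires at position(s) 10: dusoavbopbvsra
2. k -> g, p -> b / _ Z: fires at position(s) 9: dusoavbobbvsra
surface: dusoavbobbvsra

cell GRD=zo, CASE=gu, MOD=vo, POLE=lu:
underlying: du-soav-bop-pv-rof
1. f -> v, k -> g, p -> b, t -> d / _ Z: fires at position(s) 10: dusoavbopbvrof
2. k -> g, p -> b / _ Z: fires at position(s) 9: dusoavbobbvrof
surface: dusoavbobbvrof

cell GRD=ib, CASE=gu, MOD=vo, POLE=lu:
underlying: du-soav-bop-pv-ma
1. f -> v, k -> g, p -> b, t -> d / _ Z: fires at position(s) 10: dusoavbopbvma
2. k -> g, p -> b / _ Z: fires at position(s) 9: dusoavbobbvma
surface: dusoavbobbvma

cell GRD=zo, CASE=so, MOD=vo, POLE=lu:
underlying: du-soav-bop-vf-rof
1. f -> v, k -> g, p -> b, t -> d / _ Z: fires at position(s) 9: dusoavbobvfrof
2. k -> g, p -> b / _ Z: no change
surface: dusoavbobvfrof


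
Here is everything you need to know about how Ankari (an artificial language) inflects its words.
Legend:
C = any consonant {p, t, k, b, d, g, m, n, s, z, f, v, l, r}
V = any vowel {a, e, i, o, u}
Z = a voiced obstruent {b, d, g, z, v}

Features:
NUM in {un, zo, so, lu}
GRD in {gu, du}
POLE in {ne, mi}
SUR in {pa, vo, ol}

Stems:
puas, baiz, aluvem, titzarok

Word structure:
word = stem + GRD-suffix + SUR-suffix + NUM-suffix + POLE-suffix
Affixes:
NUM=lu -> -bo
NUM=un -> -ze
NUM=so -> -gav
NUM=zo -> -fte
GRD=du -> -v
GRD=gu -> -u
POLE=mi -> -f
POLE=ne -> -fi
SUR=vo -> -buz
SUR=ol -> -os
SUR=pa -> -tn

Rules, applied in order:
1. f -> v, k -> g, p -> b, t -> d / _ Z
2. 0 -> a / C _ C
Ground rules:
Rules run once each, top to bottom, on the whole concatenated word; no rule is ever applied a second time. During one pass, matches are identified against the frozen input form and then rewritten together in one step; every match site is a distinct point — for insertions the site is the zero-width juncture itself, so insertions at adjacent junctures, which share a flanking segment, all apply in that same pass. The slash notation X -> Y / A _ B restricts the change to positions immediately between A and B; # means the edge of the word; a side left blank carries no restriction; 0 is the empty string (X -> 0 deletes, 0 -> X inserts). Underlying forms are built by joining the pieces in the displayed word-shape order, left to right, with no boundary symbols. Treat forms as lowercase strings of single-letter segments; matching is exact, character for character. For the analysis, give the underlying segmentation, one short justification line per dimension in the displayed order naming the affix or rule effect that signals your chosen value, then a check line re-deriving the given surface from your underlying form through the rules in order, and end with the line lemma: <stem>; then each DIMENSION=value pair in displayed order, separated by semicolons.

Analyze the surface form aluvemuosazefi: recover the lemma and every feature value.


underlying: aluvem-u-os-ze-fi
NUM=un - signalled by the affix -ze
GRD=gu - signalled by the affix -u
POLE=ne - signalled by the affix -fi
SUR=ol - signalled by the affix -os
check: aluvemuoszefi -> aluvemuoszefi -> aluvemuosazefi
lemma: aluvem; NUM=un; GRD=gu; POLE=ne; SUR=ol


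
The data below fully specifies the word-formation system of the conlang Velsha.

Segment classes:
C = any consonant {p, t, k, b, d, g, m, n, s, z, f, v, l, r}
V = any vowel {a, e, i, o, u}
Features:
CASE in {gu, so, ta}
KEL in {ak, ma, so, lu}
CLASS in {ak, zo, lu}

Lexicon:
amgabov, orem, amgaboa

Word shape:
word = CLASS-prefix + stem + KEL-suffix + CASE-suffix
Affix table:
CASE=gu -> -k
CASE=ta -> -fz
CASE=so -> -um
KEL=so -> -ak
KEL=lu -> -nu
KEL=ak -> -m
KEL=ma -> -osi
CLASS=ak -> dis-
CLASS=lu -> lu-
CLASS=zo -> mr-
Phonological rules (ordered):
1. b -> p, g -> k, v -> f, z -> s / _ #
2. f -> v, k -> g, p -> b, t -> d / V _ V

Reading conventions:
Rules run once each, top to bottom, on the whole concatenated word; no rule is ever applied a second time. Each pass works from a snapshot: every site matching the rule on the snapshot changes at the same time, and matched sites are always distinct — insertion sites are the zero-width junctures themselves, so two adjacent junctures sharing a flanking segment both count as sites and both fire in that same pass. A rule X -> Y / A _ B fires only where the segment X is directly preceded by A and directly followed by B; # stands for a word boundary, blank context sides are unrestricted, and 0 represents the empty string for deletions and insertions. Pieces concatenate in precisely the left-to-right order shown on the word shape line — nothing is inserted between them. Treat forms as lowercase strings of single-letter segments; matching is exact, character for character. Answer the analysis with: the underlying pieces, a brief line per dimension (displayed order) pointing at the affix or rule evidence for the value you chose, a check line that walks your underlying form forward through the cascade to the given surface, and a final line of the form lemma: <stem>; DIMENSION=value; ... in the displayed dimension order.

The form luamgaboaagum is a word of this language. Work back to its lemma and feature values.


underlying: lu-amgaboa-ak-um
CASE=so - signalled by the affix -um
KEL=so - signalled by the affix -ak
CLASS=lu - signalled by the affix lu-
check: luamgaboaakum -> luamgaboaakum -> luamgaboaagum
lemma: amgaboa; CASE=so; KEL=so; CLASS=lu


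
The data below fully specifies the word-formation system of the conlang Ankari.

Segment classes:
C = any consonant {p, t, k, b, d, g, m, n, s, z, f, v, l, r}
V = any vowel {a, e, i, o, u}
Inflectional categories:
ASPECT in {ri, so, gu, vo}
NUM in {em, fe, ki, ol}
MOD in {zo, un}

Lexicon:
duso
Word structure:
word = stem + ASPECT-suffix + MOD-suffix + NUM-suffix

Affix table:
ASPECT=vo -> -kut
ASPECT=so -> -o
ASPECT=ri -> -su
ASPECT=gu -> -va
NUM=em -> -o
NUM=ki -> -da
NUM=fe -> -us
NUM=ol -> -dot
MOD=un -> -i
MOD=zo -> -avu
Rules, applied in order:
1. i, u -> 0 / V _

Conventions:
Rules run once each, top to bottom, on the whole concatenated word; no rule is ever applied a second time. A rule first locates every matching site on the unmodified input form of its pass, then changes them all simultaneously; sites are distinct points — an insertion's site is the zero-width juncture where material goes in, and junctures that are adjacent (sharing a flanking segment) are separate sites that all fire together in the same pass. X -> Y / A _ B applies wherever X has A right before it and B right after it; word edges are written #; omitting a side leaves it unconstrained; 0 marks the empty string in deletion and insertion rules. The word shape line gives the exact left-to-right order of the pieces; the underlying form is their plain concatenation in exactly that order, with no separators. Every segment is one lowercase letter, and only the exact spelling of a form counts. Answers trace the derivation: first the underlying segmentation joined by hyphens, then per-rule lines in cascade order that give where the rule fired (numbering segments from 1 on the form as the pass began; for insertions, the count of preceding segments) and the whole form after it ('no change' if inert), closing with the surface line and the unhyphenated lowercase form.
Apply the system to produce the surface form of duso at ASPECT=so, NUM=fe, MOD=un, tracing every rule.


underlying: duso-o-i-us
1. i, u -> 0 / V _: fires at position(s) 6, 7: dusoos
surface: dusoos


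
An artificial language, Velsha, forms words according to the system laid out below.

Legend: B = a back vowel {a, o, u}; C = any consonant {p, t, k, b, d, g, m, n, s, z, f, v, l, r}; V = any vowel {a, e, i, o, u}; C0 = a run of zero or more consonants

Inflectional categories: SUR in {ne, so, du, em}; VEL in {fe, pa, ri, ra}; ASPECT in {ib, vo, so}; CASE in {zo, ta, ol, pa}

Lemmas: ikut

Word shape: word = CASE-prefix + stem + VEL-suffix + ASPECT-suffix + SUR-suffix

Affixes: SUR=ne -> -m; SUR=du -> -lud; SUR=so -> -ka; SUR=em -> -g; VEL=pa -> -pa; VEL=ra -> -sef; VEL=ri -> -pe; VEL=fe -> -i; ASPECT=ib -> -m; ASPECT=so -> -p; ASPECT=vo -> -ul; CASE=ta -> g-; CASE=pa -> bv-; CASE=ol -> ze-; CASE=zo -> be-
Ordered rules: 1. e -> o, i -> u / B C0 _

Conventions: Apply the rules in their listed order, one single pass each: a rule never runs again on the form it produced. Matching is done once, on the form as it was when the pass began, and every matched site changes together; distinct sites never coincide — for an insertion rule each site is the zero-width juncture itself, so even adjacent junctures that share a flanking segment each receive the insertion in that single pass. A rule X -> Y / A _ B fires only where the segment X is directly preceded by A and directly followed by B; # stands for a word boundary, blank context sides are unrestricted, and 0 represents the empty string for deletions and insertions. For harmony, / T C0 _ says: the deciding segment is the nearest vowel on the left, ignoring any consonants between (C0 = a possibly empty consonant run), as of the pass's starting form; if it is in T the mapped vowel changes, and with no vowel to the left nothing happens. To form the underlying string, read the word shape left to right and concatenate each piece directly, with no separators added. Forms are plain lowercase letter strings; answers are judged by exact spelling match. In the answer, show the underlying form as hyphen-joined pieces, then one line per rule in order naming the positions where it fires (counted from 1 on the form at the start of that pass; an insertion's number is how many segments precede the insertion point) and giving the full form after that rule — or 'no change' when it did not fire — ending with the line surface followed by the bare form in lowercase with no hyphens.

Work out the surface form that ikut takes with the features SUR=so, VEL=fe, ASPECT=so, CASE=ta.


underlying: g-ikut-i-p-ka
1. e -> o, i -> u / B C0 _: fires at position(s) 6: gikutupka
surface: gikutupka


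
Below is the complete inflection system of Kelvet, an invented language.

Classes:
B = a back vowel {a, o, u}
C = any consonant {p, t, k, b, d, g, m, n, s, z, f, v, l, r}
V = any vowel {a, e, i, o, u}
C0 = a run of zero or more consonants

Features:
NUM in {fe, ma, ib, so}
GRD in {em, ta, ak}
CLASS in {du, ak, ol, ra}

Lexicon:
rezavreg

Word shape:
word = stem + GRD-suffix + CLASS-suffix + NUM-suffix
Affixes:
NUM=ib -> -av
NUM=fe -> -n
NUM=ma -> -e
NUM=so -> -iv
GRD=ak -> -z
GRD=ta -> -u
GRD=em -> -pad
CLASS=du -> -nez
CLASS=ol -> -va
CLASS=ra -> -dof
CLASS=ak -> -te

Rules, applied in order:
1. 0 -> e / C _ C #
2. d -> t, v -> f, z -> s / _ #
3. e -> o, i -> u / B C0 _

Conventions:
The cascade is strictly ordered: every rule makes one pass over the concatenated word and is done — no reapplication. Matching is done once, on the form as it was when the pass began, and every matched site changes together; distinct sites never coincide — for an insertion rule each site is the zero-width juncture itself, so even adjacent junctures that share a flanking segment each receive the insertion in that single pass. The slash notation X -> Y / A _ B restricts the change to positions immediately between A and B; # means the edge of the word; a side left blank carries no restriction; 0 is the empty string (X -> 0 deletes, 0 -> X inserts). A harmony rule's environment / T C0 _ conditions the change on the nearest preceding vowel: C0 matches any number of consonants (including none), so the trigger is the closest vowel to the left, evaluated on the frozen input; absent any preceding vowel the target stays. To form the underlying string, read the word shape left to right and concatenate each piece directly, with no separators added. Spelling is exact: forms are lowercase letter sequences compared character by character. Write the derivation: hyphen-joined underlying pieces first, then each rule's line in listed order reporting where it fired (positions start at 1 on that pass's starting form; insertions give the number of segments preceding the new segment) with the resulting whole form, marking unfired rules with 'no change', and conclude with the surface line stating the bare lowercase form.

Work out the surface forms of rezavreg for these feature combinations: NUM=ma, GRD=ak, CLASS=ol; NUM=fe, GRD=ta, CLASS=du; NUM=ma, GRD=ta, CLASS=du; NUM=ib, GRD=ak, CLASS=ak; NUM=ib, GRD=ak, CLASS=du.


cell NUM=ma, GRD=ak, CLASS=ol:
underlying: rezavreg-z-va-e
1. 0 -> e / C _ C #: no change
2. d -> t, v -> f, z -> s / _ #: no change
3. e -> o, i -> u / B C0 _: fires at position(s) 7, 12: rezavrogzvao
surface: rezavrogzvao

cell NUM=fe, GRD=ta, CLASS=du:
underlying: rezavreg-u-nez-n
1. 0 -> e / C _ C #: inserts after position(s) 12: rezavregunezen
2. d -> t, v -> f, z -> s / _ #: no change
3. e -> o, i -> u / B C0 _: fires at position(s) 7, 11: rezavrogunozen
surface: rezavrogunozen

cell NUM=ma, GRD=ta, CLASS=du:
underlying: rezavreg-u-nez-e
1. 0 -> e / C _ C #: no change
2. d -> t, v -> f, z -> s / _ #: no change
3. e -> o, i -> u / B C0 _: fires at position(s) 7, 11: rezavrogunoze
surface: rezavrogunoze

cell NUM=ib, GRD=ak, CLASS=ak:
underlying: rezavreg-z-te-av
1. 0 -> e / C _ C #: no change
2. d -> t, v -> f, z -> s / _ #: fires at position(s) 13: rezavregzteaf
3. e -> o, i -> u / B C0 _: fires at position(s) 7: rezavrogzteaf
surface: rezavrogzteaf

cell NUM=ib, GRD=ak, CLASS=du:
underlying: rezavreg-z-nez-av
1. 0 -> e / C _ C #: no change
2. d -> t, v -> f, z -> s / _ #: fires at position(s) 14: rezavregznezaf
3. e -> o, i -> u / B C0 _: fires at position(s) 7: rezavrogznezaf
surface: rezavrogznezaf


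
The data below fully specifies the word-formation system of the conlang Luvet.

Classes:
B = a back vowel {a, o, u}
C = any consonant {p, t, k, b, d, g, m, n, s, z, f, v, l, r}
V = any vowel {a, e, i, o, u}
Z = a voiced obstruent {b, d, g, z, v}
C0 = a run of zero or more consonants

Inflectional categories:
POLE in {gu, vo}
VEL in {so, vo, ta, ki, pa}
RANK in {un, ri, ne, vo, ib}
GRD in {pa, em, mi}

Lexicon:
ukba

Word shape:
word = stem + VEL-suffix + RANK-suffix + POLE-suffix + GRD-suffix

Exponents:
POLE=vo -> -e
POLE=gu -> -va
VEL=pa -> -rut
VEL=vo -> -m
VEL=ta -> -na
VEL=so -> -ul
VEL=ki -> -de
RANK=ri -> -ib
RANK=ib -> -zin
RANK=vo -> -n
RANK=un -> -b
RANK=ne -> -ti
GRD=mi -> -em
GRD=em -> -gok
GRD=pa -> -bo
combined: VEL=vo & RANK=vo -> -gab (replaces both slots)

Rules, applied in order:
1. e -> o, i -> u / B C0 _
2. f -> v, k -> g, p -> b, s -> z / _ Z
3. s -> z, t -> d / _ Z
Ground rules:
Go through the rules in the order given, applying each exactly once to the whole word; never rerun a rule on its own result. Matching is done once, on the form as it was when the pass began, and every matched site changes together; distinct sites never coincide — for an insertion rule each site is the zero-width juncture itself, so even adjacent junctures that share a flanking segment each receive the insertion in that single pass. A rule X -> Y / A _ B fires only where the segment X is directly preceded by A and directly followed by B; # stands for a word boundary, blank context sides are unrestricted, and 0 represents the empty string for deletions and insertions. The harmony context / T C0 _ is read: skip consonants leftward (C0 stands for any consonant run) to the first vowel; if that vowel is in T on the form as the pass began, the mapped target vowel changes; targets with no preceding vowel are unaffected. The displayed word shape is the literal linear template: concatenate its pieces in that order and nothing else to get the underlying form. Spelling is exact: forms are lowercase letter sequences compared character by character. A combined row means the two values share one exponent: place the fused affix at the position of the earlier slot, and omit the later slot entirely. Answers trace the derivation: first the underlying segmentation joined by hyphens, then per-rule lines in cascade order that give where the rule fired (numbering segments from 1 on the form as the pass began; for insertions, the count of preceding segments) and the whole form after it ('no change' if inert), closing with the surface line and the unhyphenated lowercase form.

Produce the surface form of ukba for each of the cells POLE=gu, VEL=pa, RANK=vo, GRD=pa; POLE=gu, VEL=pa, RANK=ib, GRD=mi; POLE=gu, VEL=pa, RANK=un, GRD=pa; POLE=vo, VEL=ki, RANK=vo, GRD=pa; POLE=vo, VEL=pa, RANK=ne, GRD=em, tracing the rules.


cell POLE=gu, VEL=pa, RANK=vo, GRD=pa:
underlying: ukba-rut-n-va-bo
1. e -> o, i -> u / B C0 _: no change
2. f -> v, k -> g, p -> b, s -> z / _ Z: fires at position(s) 2: ugbarutnvabo
3. s -> z, t -> d / _ Z: no change
surface: ugbarutnvabo

cell POLE=gu, VEL=pa, RANK=ib, GRD=mi:
underlying: ukba-rut-zin-va-em
1. e -> o, i -> u / B C0 _: fires at position(s) 9, 13: ukbarutzunvaom
2. f -> v, k -> g, p -> b, s -> z / _ Z: fires at position(s) 2: ugbarutzunvaom
3. s -> z, t -> d / _ Z: fires at position(s) 7: ugbarudzunvaom
surface: ugbarudzunvaom

cell POLE=gu, VEL=pa, RANK=un, GRD=pa:
underlying: ukba-rut-b-va-bo
1. e -> o, i -> u / B C0 _: no change
2. f -> v, k -> g, p -> b, s -> z / _ Z: fires at position(s) 2: ugbarutbvabo
3. s -> z, t -> d / _ Z: fires at position(s) 7: ugbarudbvabo
surface: ugbarudbvabo

cell POLE=vo, VEL=ki, RANK=vo, GRD=pa:
underlying: ukba-de-n-e-bo
1. e -> o, i -> u / B C0 _: fires at position(s) 6: ukbadonebo
2. f -> v, k -> g, p -> b, s -> z / _ Z: fires at position(s) 2: ugbadonebo
3. s -> z, t -> d / _ Z: no change
surface: ugbadonebo

cell POLE=vo, VEL=pa, RANK=ne, GRD=em:
underlying: ukba-rut-ti-e-gok
1. e -> o, i -> u / B C0 _: fires at position(s) 9: ukbaruttuegok
2. f -> v, k -> g, p -> b, s -> z / _ Z: fires at position(s) 2: ugbaruttuegok
3. s -> z, t -> d / _ Z: no change
surface: ugbaruttuegok


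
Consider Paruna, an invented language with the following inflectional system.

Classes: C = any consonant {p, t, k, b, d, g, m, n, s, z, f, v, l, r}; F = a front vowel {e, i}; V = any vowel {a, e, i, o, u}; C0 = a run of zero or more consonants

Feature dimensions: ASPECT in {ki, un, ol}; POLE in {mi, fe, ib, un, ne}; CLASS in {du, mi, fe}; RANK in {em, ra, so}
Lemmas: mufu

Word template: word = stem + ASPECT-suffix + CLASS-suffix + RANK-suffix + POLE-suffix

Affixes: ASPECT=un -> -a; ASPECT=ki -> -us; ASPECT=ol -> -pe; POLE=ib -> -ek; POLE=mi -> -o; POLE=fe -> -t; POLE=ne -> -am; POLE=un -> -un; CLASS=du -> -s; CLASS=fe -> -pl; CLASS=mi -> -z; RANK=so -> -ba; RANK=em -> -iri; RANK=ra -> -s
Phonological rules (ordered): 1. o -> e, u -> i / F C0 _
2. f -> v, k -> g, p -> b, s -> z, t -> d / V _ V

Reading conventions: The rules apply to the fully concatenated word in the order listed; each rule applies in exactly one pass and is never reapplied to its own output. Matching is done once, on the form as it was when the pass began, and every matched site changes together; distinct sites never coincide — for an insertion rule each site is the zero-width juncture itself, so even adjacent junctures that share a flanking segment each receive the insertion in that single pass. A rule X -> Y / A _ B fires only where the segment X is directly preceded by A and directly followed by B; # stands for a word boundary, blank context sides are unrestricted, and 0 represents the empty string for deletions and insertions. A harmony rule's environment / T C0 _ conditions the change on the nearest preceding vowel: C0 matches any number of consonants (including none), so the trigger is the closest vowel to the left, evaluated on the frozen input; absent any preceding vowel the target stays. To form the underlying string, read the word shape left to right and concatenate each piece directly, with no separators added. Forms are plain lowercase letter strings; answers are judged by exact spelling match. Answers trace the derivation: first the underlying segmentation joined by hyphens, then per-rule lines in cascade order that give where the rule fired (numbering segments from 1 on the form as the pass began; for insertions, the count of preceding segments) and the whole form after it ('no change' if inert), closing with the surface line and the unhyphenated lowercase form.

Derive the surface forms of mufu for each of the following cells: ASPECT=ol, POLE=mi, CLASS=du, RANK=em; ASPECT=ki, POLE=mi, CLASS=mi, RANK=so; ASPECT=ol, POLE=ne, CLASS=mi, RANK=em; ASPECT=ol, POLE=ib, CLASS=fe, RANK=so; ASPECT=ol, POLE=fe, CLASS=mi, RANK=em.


cell ASPECT=ol, POLE=mi, CLASS=du, RANK=em:
underlying: mufu-pe-s-iri-o
1. o -> e, u -> i / F C0 _: fires at position(s) 11: mufupesirie
2. f -> v, k -> g, p -> b, s -> z, t -> d / V _ V: fires at position(s) 3, 5, 7: muvubezirie
surface: muvubezirie

cell ASPECT=ki, POLE=mi, CLASS=mi, RANK=so:
underlying: mufu-us-z-ba-o
1. o -> e, u -> i / F C0 _: no change
2. f -> v, k -> g, p -> b, s -> z, t -> d / V _ V: fires at position(s) 3: muvuuszbao
surface: muvuuszbao

cell ASPECT=ol, POLE=ne, CLASS=mi, RANK=em:
underlying: mufu-pe-z-iri-am
1. o -> e, u -> i / F C0 _: no change
2. f -> v, k -> g, p -> b, s -> z, t -> d / V _ V: fires at position(s) 3, 5: muvubeziriam
surface: muvubeziriam

cell ASPECT=ol, POLE=ib, CLASS=fe, RANK=so:
underlying: mufu-pe-pl-ba-ek
1. o -> e, u -> i / F C0 _: no change
2. f -> v, k -> g, p -> b, s -> z, t -> d / V _ V: fires at position(s) 3, 5: muvubeplbaek
surface: muvubeplbaek

cell ASPECT=ol, POLE=fe, CLASS=mi, RANK=em:
underlying: mufu-pe-z-iri-t
1. o -> e, u -> i / F C0 _: no change
2. f -> v, k -> g, p -> b, s -> z, t -> d / V _ V: fires at position(s) 3, 5: muvubezirit
surface: muvubezirit


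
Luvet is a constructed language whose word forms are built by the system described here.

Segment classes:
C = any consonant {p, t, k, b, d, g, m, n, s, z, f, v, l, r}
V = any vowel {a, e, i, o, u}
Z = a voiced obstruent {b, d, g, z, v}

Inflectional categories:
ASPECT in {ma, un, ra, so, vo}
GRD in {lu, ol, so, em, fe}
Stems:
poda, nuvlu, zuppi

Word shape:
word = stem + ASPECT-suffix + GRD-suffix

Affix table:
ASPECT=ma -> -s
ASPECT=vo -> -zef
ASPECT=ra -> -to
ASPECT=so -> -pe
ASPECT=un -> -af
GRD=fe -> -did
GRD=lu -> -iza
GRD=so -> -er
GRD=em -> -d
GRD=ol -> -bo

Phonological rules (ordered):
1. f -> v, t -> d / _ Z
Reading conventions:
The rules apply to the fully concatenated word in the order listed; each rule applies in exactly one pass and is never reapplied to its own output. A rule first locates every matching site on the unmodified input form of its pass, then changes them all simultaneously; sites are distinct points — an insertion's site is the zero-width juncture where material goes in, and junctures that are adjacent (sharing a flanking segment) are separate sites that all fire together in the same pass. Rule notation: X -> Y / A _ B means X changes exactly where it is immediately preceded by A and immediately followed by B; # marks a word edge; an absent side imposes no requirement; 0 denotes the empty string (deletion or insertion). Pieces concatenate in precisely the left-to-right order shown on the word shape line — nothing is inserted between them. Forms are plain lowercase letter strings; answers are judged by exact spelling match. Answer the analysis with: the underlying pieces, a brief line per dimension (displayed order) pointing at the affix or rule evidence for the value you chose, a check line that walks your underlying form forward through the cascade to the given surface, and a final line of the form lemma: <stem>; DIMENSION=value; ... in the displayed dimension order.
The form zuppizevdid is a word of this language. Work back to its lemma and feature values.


underlying: zuppi-zef-did
ASPECT=vo - signalled by the affix -zef
GRD=fe - signalled by the affix -did
check: zuppizefdid -> zuppizevdid
lemma: zuppi; ASPECT=vo; GRD=fe


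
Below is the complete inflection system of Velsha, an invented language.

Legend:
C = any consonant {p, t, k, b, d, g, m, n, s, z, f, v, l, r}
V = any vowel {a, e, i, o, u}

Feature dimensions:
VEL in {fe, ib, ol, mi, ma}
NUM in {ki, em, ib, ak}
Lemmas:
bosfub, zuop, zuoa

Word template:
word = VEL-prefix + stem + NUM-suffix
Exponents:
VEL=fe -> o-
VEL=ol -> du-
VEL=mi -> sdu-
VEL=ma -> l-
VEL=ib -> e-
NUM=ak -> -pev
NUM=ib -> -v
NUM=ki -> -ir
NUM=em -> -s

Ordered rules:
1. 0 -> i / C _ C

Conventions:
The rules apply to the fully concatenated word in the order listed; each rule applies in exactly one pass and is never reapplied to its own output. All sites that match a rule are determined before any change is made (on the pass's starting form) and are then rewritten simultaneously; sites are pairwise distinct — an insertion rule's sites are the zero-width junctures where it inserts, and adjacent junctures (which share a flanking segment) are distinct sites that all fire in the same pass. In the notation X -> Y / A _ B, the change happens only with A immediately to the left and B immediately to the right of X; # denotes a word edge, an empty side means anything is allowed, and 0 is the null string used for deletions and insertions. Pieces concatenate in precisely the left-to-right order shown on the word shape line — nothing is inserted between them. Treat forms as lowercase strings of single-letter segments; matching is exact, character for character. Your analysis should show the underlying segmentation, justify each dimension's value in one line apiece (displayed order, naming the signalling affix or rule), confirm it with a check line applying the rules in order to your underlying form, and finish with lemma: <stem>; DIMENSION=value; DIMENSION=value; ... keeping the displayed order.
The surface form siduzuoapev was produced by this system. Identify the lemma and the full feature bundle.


underlying: sdu-zuoa-pev
VEL=mi - signalled by the affix sdu-
NUM=ak - signalled by the affix -pev
check: sduzuoapev -> siduzuoapev
lemma: zuoa; VEL=mi; NUM=ak


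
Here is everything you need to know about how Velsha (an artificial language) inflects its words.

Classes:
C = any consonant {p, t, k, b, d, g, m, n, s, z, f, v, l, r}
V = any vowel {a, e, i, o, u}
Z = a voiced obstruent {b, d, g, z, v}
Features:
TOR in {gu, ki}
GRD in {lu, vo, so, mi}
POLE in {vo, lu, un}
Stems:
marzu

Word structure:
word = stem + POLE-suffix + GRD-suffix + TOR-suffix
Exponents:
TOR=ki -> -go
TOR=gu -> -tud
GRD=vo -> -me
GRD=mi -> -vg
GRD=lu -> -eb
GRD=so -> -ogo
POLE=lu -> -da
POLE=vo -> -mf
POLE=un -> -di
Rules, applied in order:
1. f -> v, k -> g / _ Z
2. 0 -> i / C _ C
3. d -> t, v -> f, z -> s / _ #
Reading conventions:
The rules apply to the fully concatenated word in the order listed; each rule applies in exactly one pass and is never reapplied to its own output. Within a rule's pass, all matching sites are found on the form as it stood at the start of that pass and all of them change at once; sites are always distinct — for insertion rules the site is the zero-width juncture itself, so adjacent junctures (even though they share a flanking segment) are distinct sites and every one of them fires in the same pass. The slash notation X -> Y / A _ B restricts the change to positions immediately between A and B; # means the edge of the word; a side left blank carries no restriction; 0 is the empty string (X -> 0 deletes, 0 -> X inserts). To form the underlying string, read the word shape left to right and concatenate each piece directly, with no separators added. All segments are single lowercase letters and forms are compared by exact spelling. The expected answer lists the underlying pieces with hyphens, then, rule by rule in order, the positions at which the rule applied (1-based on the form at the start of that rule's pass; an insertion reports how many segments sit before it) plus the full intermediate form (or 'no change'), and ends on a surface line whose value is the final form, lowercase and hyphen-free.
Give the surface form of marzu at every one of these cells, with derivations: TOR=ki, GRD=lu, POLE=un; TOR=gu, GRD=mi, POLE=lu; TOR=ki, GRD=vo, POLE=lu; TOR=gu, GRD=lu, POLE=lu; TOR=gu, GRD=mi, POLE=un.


cell TOR=ki, GRD=lu, POLE=un:
underlying: marzu-di-eb-go
1. f -> v, k -> g / _ Z: no change
2. 0 -> i / C _ C: inserts after position(s) 3, 9: marizudiebigo
3. d -> t, v -> f, z -> s / _ #: no change
surface: marizudiebigo

cell TOR=gu, GRD=mi, POLE=lu:
underlying: marzu-da-vg-tud
1. f -> v, k -> g / _ Z: no change
2. 0 -> i / C _ C: inserts after position(s) 3, 8, 9: marizudavigitud
3. d -> t, v -> f, z -> s / _ #: fires at position(s) 15: marizudavigitut
surface: marizudavigitut

cell TOR=ki, GRD=vo, POLE=lu:
underlying: marzu-da-me-go
1. f -> v, k -> g / _ Z: no change
2. 0 -> i / C _ C: inserts after position(s) 3: marizudamego
3. d -> t, v -> f, z -> s / _ #: no change
surface: marizudamego

cell TOR=gu, GRD=lu, POLE=lu:
underlying: marzu-da-eb-tud
1. f -> v, k -> g / _ Z: no change
2. 0 -> i / C _ C: inserts after position(s) 3, 9: marizudaebitud
3. d -> t, v -> f, z -> s / _ #: fires at position(s) 14: marizudaebitut
surface: marizudaebitut

cell TOR=gu, GRD=mi, POLE=un:
underlying: marzu-di-vg-tud
1. f -> v, k -> g / _ Z: no change
2. 0 -> i / C _ C: inserts after position(s) 3, 8, 9: marizudivigitud
3. d -> t, v -> f, z -> s / _ #: fires at position(s) 15: marizudivigitut
surface: marizudivigitut
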